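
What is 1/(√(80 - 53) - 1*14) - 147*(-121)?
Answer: 3005989/169 - 3*√3/169 ≈ 17787.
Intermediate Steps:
1/(√(80 - 53) - 1*14) - 147*(-121) = 1/(√27 - 14) + 17787 = 1/(3*√3 - 14) + 17787 = 1/(-14 + 3*√3) + 17787 = 17787 + 1/(-14 + 3*√3)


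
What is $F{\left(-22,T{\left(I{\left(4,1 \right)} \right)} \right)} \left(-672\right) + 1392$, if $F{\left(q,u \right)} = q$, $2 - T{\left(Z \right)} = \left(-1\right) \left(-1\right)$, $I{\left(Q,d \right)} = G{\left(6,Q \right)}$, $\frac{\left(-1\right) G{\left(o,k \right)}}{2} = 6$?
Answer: $16176$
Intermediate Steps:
$G{\left(o,k \right)} = -12$ ($G{\left(o,k \right)} = \left(-2\right) 6 = -12$)
$I{\left(Q,d \right)} = -12$
$T{\left(Z \right)} = 1$ ($T{\left(Z \right)} = 2 - \left(-1\right) \left(-1\right) = 2 - 1 = 1$)
$F{\left(-22,T{\left(I{\left(4,1 \right)} \right)} \right)} \left(-672\right) + 1392 = \left(-22\right) \left(-672\right) + 1392 = 14784 + 1392 = 16176$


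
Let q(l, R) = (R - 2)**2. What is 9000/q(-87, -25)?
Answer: 1000/81 ≈ 12.346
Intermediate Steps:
q(l, R) = (-2 + R)**2
9000/q(-87, -25) = 9000/((-2 - 25)**2) = 9000/((-27)**2) = 9000/729 = 9000*(1/729) = 1000/81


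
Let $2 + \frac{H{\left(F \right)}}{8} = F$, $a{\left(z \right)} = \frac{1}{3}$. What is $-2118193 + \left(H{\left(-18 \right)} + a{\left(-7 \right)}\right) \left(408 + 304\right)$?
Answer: $- \frac{6695627}{3} \approx -2.2319 \cdot 10^{6}$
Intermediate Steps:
$a{\left(z \right)} = \frac{1}{3}$
$H{\left(F \right)} = -16 + 8 F$
$-2118193 + \left(H{\left(-18 \right)} + a{\left(-7 \right)}\right) \left(408 + 304\right) = -2118193 + \left(\left(-16 + 8 \left(-18\right)\right) + \frac{1}{3}\right) \left(408 + 304\right) = -2118193 + \left(\left(-16 - 144\right) + \frac{1}{3}\right) 712 = -2118193 + \left(-160 + \frac{1}{3}\right) 712 = -2118193 - \frac{341048}{3} = - \frac{6695627}{3}$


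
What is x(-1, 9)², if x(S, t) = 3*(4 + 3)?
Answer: 441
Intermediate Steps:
x(S, t) = 21 (x(S, t) = 3*7 = 21)
x(-1, 9)² = 21² = 441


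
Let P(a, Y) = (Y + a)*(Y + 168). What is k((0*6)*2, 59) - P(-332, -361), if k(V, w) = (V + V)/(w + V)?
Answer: -133749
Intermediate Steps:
P(a, Y) = (168 + Y)*(Y + a) (P(a, Y) = (Y + a)*(168 + Y) = (168 + Y)*(Y + a))
k(V, w) = 2*V/(V + w) (k(V, w) = (2*V)/(V + w) = 2*V/(V + w))
k((0*6)*2, 59) - P(-332, -361) = 2*((0*6)*2)/((0*6)*2 + 59) - ((-361)² + 168*(-361) + 168*(-332) - 361*(-332)) = 2*(0*2)/(0*2 + 59) - (130321 - 60648 - 55776 + 119852) = 2*0/(0 + 59) - 1*133749 = 2*0/59 - 133749 = 2*0*(1/59) - 133749 = 0 - 133749 = -133749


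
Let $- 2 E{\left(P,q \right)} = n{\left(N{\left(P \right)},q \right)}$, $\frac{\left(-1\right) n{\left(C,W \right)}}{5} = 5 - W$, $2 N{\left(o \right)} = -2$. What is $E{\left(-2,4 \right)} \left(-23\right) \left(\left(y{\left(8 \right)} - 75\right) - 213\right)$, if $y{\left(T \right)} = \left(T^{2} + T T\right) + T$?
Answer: $8740$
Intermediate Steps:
$N{\left(o \right)} = -1$ ($N{\left(o \right)} = \frac{1}{2} \left(-2\right) = -1$)
$n{\left(C,W \right)} = -25 + 5 W$ ($n{\left(C,W \right)} = - 5 \left(5 - W\right) = -25 + 5 W$)
$y{\left(T \right)} = T + 2 T^{2}$ ($y{\left(T \right)} = \left(T^{2} + T^{2}\right) + T = 2 T^{2} + T = T + 2 T^{2}$)
$E{\left(P,q \right)} = \frac{25}{2} - \frac{5 q}{2}$ ($E{\left(P,q \right)} = - \frac{-25 + 5 q}{2} = \frac{25}{2} - \frac{5 q}{2}$)
$E{\left(-2,4 \right)} \left(-23\right) \left(\left(y{\left(8 \right)} - 75\right) - 213\right) = \left(\frac{25}{2} - 10\right) \left(-23\right) \left(\left(8 \left(1 + 2 \cdot 8\right) - 75\right) - 213\right) = \left(\frac{25}{2} - 10\right) \left(-23\right) \left(\left(8 \left(1 + 16\right) - 75\right) - 213\right) = \frac{5}{2} \left(-23\right) \left(\left(8 \cdot 17 - 75\right) - 213\right) = - \frac{115 \left(\left(136 - 75\right) - 213\right)}{2} = - \frac{115 \left(61 - 213\right)}{2} = \left(- \frac{115}{2}\right) \left(-152\right) = 8740$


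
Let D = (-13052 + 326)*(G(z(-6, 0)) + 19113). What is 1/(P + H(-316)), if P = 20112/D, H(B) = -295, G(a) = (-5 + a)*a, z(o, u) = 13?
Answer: -40759257/12023984167 ≈ -0.0033898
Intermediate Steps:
G(a) = a*(-5 + a)
D = -244555542 (D = (-13052 + 326)*(13*(-5 + 13) + 19113) = -12726*(13*8 + 19113) = -12726*(104 + 19113) = -12726*19217 = -244555542)
P = -3352/40759257 (P = 20112/(-244555542) = 20112*(-1/244555542) = -3352/40759257 ≈ -8.2239e-5)
1/(P + H(-316)) = 1/(-3352/40759257 - 295) = 1/(-12023984167/40759257) = -40759257/12023984167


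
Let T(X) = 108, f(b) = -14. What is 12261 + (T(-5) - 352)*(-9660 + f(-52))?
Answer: 2372717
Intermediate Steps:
12261 + (T(-5) - 352)*(-9660 + f(-52)) = 12261 + (108 - 352)*(-9660 - 14) = 12261 - 244*(-9674) = 12261 + 2360456 = 2372717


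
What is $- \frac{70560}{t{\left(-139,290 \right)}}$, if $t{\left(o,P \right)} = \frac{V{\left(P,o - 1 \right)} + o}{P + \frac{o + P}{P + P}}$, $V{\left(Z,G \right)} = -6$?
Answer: $\frac{593942328}{4205} \approx 1.4125 \cdot 10^{5}$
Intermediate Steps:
$t{\left(o,P \right)} = \frac{-6 + o}{P + \frac{P + o}{2 P}}$ ($t{\left(o,P \right)} = \frac{-6 + o}{P + \frac{o + P}{P + P}} = \frac{-6 + o}{P + \frac{P + o}{2 P}}$)
$- \frac{70560}{t{\left(-139,290 \right)}} = - \frac{70560}{2 \cdot 290 \frac{1}{290 - 139 + 2 \cdot 290^{2}} \left(-6 - 139\right)} = - \frac{70560}{2 \cdot 290 \frac{1}{290 - 139 + 2 \cdot 84100} \left(-145\right)} = - \frac{70560}{2 \cdot 290 \frac{1}{290 - 139 + 168200} \left(-145\right)} = - \frac{70560}{2 \cdot 290 \cdot \frac{1}{168351} \left(-145\right)} = - \frac{70560}{- \frac{84100}{168351}} = \left(-70560\right) \left(- \frac{168351}{84100}\right) = \frac{593942328}{4205}$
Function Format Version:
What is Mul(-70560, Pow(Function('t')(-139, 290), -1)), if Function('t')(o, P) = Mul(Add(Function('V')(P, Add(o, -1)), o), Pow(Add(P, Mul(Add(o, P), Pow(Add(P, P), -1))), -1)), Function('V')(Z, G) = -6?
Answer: Rational(593942328, 4205) ≈ 1.4125e+5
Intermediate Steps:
Function('t')(o, P) = Mul(Pow(Add(P, Mul(Rational(1, 2), Pow(P, -1), Add(P, o))), -1), Add(-6, o)) (Function('t')(o, P) = Mul(Add(-6, o), Pow(Add(P, Mul(Add(o, P), Pow(Add(P, P), -1))), -1)) = Mul(Add(-6, o), Pow(Add(P, Mul(Add(P, o), Pow(Mul(2, P), -1))), -1)) = Mul(Add(-6, o), Pow(Add(P, Mul(Add(P, o), Mul(Rational(1, 2), Pow(P, -1)))), -1)) = Mul(Add(-6, o), Pow(Add(P, Mul(Rational(1, 2), Pow(P, -1), Add(P, o))), -1)) = Mul(Pow(Add(P, Mul(Rational(1, 2), Pow(P, -1), Add(P, o))), -1), Add(-6, o)))
Mul(-70560, Pow(Function('t')(-139, 290), -1)) = Mul(-70560, Pow(Mul(2, 290, Pow(Add(290, -139, Mul(2, Pow(290, 2))), -1), Add(-6, -139)), -1)) = Mul(-70560, Pow(Mul(2, 290, Pow(Add(290, -139, Mul(2, 84100)), -1), -145), -1)) = Mul(-70560, Pow(Mul(2, 290, Pow(Add(290, -139, 168200), -1), -145), -1)) = Mul(-70560, Pow(Mul(2, 290, Pow(168351, -1), -145), -1)) = Mul(-70560, Pow(Mul(2, 290, Rational(1, 168351), -145), -1)) = Mul(-70560, Pow(Rational(-84100, 168351), -1)) = Mul(-70560, Rational(-168351, 84100)) = Rational(593942328, 4205)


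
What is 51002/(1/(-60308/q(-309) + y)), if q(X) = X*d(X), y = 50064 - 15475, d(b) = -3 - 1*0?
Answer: 1632252452390/927 ≈ 1.7608e+9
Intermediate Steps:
d(b) = -3 (d(b) = -3 + 0 = -3)
y = 34589
q(X) = -3*X (q(X) = X*(-3) = -3*X)
51002/(1/(-60308/q(-309) + y)) = 51002/(1/(-60308/((-3*(-309))) + 34589)) = 51002/(1/(-60308/927 + 34589)) = 51002/(1/(32003695/927)) = 51002/(927/32003695) = 51002*(32003695/927) = 1632252452390/927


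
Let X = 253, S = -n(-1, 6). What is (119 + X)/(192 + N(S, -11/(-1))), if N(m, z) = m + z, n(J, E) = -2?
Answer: 372/205 ≈ 1.8146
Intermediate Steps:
S = 2 (S = -1*(-2) = 2)
(119 + X)/(192 + N(S, -11/(-1))) = (119 + 253)/(192 + (2 - 11/(-1))) = 372/(192 + (2 - 11*(-1))) = 372/(192 + (2 + 11)) = 372/(192 + 13) = 372/205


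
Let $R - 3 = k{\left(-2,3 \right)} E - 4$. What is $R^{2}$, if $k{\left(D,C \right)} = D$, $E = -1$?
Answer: $1$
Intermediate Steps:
$R = 1$ ($R = 3 - 2 = 1$)
$R^{2} = 1^{2} = 1$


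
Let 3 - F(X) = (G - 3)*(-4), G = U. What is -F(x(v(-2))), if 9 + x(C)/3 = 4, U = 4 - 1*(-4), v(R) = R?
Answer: -23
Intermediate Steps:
U = 8 (U = 4 + 4 = 8)
G = 8
x(C) = -15 (x(C) = -27 + 3*4 = -27 + 12 = -15)
F(X) = 23 (F(X) = 3 - (8 - 3)*(-4) = 3 - 5*(-4) = 3 - 1*(-20) = 3 + 20 = 23)
-F(x(v(-2))) = -1*23 = -23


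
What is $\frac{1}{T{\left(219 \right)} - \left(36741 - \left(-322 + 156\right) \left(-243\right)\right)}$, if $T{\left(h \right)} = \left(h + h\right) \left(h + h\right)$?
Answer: $\frac{1}{195441} \approx 5.1166 \cdot 10^{-6}$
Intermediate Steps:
$T{\left(h \right)} = 4 h^{2}$ ($T{\left(h \right)} = 2 h 2 h = 4 h^{2}$)
$\frac{1}{T{\left(219 \right)} - \left(36741 - \left(-322 + 156\right) \left(-243\right)\right)} = \frac{1}{4 \cdot 219^{2} - \left(36741 - \left(-322 + 156\right) \left(-243\right)\right)} = \frac{1}{4 \cdot 47961 - -3597} = \frac{1}{191844 + \left(40338 - 36741\right)} = \frac{1}{191844 + 3597} = \frac{1}{195441}$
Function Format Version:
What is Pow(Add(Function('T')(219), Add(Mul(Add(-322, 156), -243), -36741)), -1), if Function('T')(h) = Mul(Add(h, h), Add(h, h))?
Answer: Rational(1, 195441) ≈ 5.1166e-6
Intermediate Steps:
Function('T')(h) = Mul(4, Pow(h, 2)) (Function('T')(h) = Mul(Mul(2, h), Mul(2, h)) = Mul(4, Pow(h, 2)))
Pow(Add(Function('T')(219), Add(Mul(Add(-322, 156), -243), -36741)), -1) = Pow(Add(Mul(4, Pow(219, 2)), Add(Mul(Add(-322, 156), -243), -36741)), -1) = Pow(Add(Mul(4, 47961), Add(Mul(-166, -243), -36741)), -1) = Pow(Add(191844, Add(40338, -36741)), -1) = Pow(Add(191844, 3597), -1) = Pow(195441, -1) = Rational(1, 195441)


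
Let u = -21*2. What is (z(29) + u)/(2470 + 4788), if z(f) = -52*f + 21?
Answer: -1529/7258 ≈ -0.21066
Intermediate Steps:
z(f) = 21 - 52*f
u = -42
(z(29) + u)/(2470 + 4788) = ((21 - 52*29) - 42)/(2470 + 4788) = ((21 - 1508) - 42)/7258 = (-1487 - 42)*(1/7258) = -1529*1/7258 = -1529/7258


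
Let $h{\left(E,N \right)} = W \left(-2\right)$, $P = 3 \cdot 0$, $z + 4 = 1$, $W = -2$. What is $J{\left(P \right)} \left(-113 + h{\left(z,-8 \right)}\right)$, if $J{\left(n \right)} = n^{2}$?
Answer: $0$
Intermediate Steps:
$z = -3$ ($z = -4 + 1 = -3$)
$P = 0$
$h{\left(E,N \right)} = 4$ ($h{\left(E,N \right)} = \left(-2\right) \left(-2\right) = 4$)
$J{\left(P \right)} \left(-113 + h{\left(z,-8 \right)}\right) = 0^{2} \left(-113 + 4\right) = 0 \left(-109\right) = 0$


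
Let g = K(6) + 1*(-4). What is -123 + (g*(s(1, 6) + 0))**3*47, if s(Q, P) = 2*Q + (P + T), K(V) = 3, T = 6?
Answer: -129091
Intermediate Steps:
g = -1 (g = 3 + 1*(-4) = 3 - 4 = -1)
s(Q, P) = 6 + P + 2*Q (s(Q, P) = 2*Q + (P + 6) = 2*Q + (6 + P) = 6 + P + 2*Q)
-123 + (g*(s(1, 6) + 0))**3*47 = -123 + (-((6 + 6 + 2*1) + 0))**3*47 = -123 + (-((6 + 6 + 2) + 0))**3*47 = -123 + (-(14 + 0))**3*47 = -123 + (-1*14)**3*47 = -123 + (-14)**3*47 = -123 - 2744*47 = -123 - 128968 = -129091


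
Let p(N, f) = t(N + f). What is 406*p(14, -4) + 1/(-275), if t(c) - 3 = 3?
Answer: 669899/275 ≈ 2436.0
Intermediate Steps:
t(c) = 6 (t(c) = 3 + 3 = 6)
p(N, f) = 6
406*p(14, -4) + 1/(-275) = 406*6 + 1/(-275) = 2436 - 1/275 = 669899/275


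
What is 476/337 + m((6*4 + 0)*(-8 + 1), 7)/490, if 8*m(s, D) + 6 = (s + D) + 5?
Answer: 905663/660520 ≈ 1.3711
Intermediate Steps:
m(s, D) = -⅛ + D/8 + s/8 (m(s, D) = -¾ + ((s + D) + 5)/8 = -¾ + ((D + s) + 5)/8 = -¾ + (5 + D + s)/8 = -¾ + (5/8 + D/8 + s/8) = -⅛ + D/8 + s/8)
476/337 + m((6*4 + 0)*(-8 + 1), 7)/490 = 476/337 + (-⅛ + (⅛)*7 + ((6*4 + 0)*(-8 + 1))/8)/490 = 476*(1/337) + (-⅛ + 7/8 + ((24 + 0)*(-7))/8)*(1/490) = 476/337 + (-⅛ + 7/8 + (24*(-7))/8)*(1/490) = 476/337 + (-⅛ + 7/8 + (⅛)*(-168))*(1/490) = 476/337 + (-⅛ + 7/8 - 21)*(1/490) = 476/337 - 81/4*1/490 = 476/337 - 81/1960 = 905663/660520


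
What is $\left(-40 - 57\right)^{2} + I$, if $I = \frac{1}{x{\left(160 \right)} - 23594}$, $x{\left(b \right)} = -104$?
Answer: $\frac{222974481}{23698} \approx 9409.0$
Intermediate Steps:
$I = - \frac{1}{23698}$ ($I = \frac{1}{-104 - 23594} = \frac{1}{-23698} = - \frac{1}{23698} \approx -4.2198 \cdot 10^{-5}$)
$\left(-40 - 57\right)^{2} + I = \left(-40 - 57\right)^{2} - \frac{1}{23698} = \left(-97\right)^{2} - \frac{1}{23698} = 9409 - \frac{1}{23698} = \frac{222974481}{23698}$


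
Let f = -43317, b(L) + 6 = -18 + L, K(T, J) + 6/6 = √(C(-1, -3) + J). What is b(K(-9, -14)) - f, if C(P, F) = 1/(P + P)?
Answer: 43292 + I*√58/2 ≈ 43292.0 + 3.8079*I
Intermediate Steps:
C(P, F) = 1/(2*P)
K(T, J) = -1 + √(-½ + J) (K(T, J) = -1 + √((½)/(-1) + J) = -1 + √((½)*(-1) + J) = -1 + √(-½ + J))
b(L) = -24 + L (b(L) = -6 + (-18 + L) = -24 + L)
b(K(-9, -14)) - f = (-24 + (-1 + √(-2 + 4*(-14))/2)) - 1*(-43317) = (-24 + (-1 + √(-2 - 56)/2)) + 43317 = (-24 + (-1 + √(-58)/2)) + 43317 = (-24 + (-1 + (I*√58)/2)) + 43317 = (-24 + (-1 + I*√58/2)) + 43317 = (-25 + I*√58/2) + 43317 = 43292 + I*√58/2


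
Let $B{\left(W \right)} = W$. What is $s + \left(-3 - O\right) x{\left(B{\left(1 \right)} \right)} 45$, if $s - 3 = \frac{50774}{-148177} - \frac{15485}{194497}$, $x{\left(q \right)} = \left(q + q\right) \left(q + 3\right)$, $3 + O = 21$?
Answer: $- \frac{217804773651256}{28819981969} \approx -7557.4$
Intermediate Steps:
$O = 18$ ($O = -3 + 21 = 18$)
$x{\left(q \right)} = 2 q \left(3 + q\right)$
$s = \frac{74290034384}{28819981969}$ ($s = 3 + \left(\frac{50774}{-148177} - \frac{15485}{194497}\right) = 3 + \left(50774 \left(- \frac{1}{148177}\right) - \frac{15485}{194497}\right) = 3 - \frac{12169911523}{28819981969} = \frac{74290034384}{28819981969} \approx 2.5777$)
$s + \left(-3 - O\right) x{\left(B{\left(1 \right)} \right)} 45 = \frac{74290034384}{28819981969} + \left(-3 - 18\right) 2 \cdot 1 \left(3 + 1\right) 45 = \frac{74290034384}{28819981969} + \left(-3 - 18\right) 2 \cdot 1 \cdot 4 \cdot 45 = \frac{74290034384}{28819981969} + \left(-21\right) 8 \cdot 45 = \frac{74290034384}{28819981969} - 7560 = - \frac{217804773651256}{28819981969}$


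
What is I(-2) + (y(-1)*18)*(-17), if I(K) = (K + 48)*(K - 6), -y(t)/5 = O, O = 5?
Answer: 7282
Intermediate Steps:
y(t) = -25 (y(t) = -5*5 = -25)
I(K) = (-6 + K)*(48 + K) (I(K) = (48 + K)*(-6 + K) = (-6 + K)*(48 + K))
I(-2) + (y(-1)*18)*(-17) = (-288 + (-2)**2 + 42*(-2)) - 25*18*(-17) = (-288 + 4 - 84) - 450*(-17) = -368 + 7650 = 7282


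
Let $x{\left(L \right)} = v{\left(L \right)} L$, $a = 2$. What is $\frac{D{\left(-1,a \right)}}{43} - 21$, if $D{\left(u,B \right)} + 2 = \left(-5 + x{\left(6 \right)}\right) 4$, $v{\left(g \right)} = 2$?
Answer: $- \frac{877}{43} \approx -20.395$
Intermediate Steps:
$x{\left(L \right)} = 2 L$
$D{\left(u,B \right)} = 26$ ($D{\left(u,B \right)} = -2 + \left(-5 + 2 \cdot 6\right) 4 = -2 + \left(-5 + 12\right) 4 = -2 + 7 \cdot 4 = -2 + 28 = 26$)
$\frac{D{\left(-1,a \right)}}{43} - 21 = \frac{26}{43} - 21 = - \frac{877}{43}$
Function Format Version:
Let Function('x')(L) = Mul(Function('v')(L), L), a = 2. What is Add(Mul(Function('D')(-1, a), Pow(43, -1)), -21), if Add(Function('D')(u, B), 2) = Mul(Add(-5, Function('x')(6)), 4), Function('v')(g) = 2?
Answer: Rational(-877, 43) ≈ -20.395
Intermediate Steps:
Function('x')(L) = Mul(2, L)
Function('D')(u, B) = 26 (Function('D')(u, B) = Add(-2, Mul(Add(-5, Mul(2, 6)), 4)) = Add(-2, Mul(Add(-5, 12), 4)) = Add(-2, Mul(7, 4)) = Add(-2, 28) = 26)
Add(Mul(Function('D')(-1, a), Pow(43, -1)), -21) = Add(Mul(26, Pow(43, -1)), -21) = Add(Mul(26, Rational(1, 43)), -21) = Add(Rational(26, 43), -21) = Rational(-877, 43)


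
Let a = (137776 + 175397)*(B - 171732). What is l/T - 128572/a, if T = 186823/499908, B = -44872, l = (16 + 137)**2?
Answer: 28350825057475769635/452608906041747 ≈ 62639.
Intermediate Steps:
l = 23409 (l = 153**2 = 23409)
a = -67834524492 (a = (137776 + 175397)*(-44872 - 171732) = 313173*(-216604) = -67834524492)
T = 186823/499908 (T = 186823*(1/499908) = 186823/499908 ≈ 0.37371)
l/T - 128572/a = 23409/(186823/499908) - 128572/(-67834524492) = 23409*(499908/186823) - 128572*(-1/67834524492) = 11702346372/186823 + 32143/16958631123 = 28350825057475769635/452608906041747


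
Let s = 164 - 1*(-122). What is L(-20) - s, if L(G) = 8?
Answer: -278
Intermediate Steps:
s = 286 (s = 164 + 122 = 286)
L(-20) - s = 8 - 1*286 = 8 - 286 = -278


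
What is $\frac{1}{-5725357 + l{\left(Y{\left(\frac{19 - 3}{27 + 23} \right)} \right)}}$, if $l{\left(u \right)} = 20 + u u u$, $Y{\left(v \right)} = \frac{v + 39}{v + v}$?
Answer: $- \frac{4096}{22501118265} \approx -1.8204 \cdot 10^{-7}$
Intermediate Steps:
$Y{\left(v \right)} = \frac{39 + v}{2 v}$
$l{\left(u \right)} = 20 + u^{3}$ ($l{\left(u \right)} = 20 + u^{2} u = 20 + u^{3}$)
$\frac{1}{-5725357 + l{\left(Y{\left(\frac{19 - 3}{27 + 23} \right)} \right)}} = \frac{1}{-5725357 + \left(20 + \left(\frac{39 + \frac{19 - 3}{27 + 23}}{2 \frac{19 - 3}{27 + 23}}\right)^{3}\right)} = \frac{1}{-5725357 + \left(20 + \left(\frac{39 + \frac{16}{50}}{2 \cdot \frac{16}{50}}\right)^{3}\right)} = \frac{1}{-5725357 + \left(20 + \left(\frac{39 + 16 \cdot \frac{1}{50}}{2 \cdot 16 \cdot \frac{1}{50}}\right)^{3}\right)} = \frac{1}{-5725357 + \left(20 + \left(\frac{39 + \frac{8}{25}}{2 \cdot \frac{8}{25}}\right)^{3}\right)} = \frac{1}{-5725357 + \left(20 + \left(\frac{1}{2} \cdot \frac{25}{8} \cdot \frac{983}{25}\right)^{3}\right)} = \frac{1}{-5725357 + \left(20 + \left(\frac{983}{16}\right)^{3}\right)} = \frac{1}{-5725357 + \left(20 + \frac{949862087}{4096}\right)} = \frac{1}{-5725357 + \frac{949944007}{4096}} = \frac{1}{- \frac{22501118265}{4096}} = - \frac{4096}{22501118265}$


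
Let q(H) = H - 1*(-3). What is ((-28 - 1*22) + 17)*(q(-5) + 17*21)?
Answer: -11715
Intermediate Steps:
q(H) = 3 + H (q(H) = H + 3 = 3 + H)
((-28 - 1*22) + 17)*(q(-5) + 17*21) = ((-28 - 1*22) + 17)*((3 - 5) + 17*21) = ((-28 - 22) + 17)*(-2 + 357) = (-50 + 17)*355 = -33*355 = -11715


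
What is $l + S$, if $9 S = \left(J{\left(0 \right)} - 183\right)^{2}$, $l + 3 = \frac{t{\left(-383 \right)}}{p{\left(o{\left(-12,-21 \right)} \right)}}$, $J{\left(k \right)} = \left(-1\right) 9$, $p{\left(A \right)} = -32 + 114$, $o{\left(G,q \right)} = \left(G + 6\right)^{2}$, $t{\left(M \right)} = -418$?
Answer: $\frac{167604}{41} \approx 4087.9$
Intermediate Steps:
$o{\left(G,q \right)} = \left(6 + G\right)^{2}$
$p{\left(A \right)} = 82$
$J{\left(k \right)} = -9$
$l = - \frac{332}{41}$ ($l = -3 - \frac{418}{82} = -3 - \frac{209}{41} = - \frac{332}{41} \approx -8.0976$)
$S = 4096$ ($S = \frac{\left(-9 - 183\right)^{2}}{9} = \frac{\left(-192\right)^{2}}{9} = \frac{1}{9} \cdot 36864 = 4096$)
$l + S = - \frac{332}{41} + 4096 = \frac{167604}{41}$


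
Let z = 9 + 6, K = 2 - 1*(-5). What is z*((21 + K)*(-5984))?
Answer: -2513280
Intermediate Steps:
K = 7 (K = 2 + 5 = 7)
z = 15
z*((21 + K)*(-5984)) = 15*((21 + 7)*(-5984)) = 15*(28*(-5984)) = 15*(-167552) = -2513280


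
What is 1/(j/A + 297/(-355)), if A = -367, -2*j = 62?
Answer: -130285/97994 ≈ -1.3295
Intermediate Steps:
j = -31 (j = -1/2*62 = -31)
1/(j/A + 297/(-355)) = 1/(-31/(-367) + 297/(-355)) = 1/(-31*(-1/367) + 297*(-1/355)) = 1/(31/367 - 297/355) = 1/(-97994/130285) = -130285/97994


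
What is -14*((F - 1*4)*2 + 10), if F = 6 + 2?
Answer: -252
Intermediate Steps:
F = 8
-14*((F - 1*4)*2 + 10) = -14*((8 - 1*4)*2 + 10) = -14*((8 - 4)*2 + 10) = -14*(4*2 + 10) = -14*(8 + 10) = -14*18 = -252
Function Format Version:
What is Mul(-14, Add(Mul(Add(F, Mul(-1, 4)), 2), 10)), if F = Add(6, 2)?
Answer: -252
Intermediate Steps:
F = 8
Mul(-14, Add(Mul(Add(F, Mul(-1, 4)), 2), 10)) = Mul(-14, Add(Mul(Add(8, Mul(-1, 4)), 2), 10)) = Mul(-14, Add(Mul(Add(8, -4), 2), 10)) = Mul(-14, Add(Mul(4, 2), 10)) = Mul(-14, Add(8, 10)) = Mul(-14, 18) = -252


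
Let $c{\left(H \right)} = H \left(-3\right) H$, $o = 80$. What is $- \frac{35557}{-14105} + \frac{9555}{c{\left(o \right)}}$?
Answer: $\frac{47133}{23296} \approx 2.0232$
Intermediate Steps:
$c{\left(H \right)} = - 3 H^{2}$ ($c{\left(H \right)} = - 3 H H = - 3 H^{2}$)
$- \frac{35557}{-14105} + \frac{9555}{c{\left(o \right)}} = - \frac{35557}{-14105} + \frac{9555}{\left(-3\right) 80^{2}} = \left(-35557\right) \left(- \frac{1}{14105}\right) + \frac{9555}{\left(-3\right) 6400} = \frac{1147}{455} + \frac{9555}{-19200} = \frac{1147}{455} + 9555 \left(- \frac{1}{19200}\right) = \frac{1147}{455} - \frac{637}{1280} = \frac{47133}{23296}$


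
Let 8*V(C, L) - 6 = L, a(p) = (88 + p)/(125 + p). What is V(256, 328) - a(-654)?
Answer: 86079/2116 ≈ 40.680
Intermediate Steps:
a(p) = (88 + p)/(125 + p)
V(C, L) = ¾ + L/8
V(256, 328) - a(-654) = (¾ + (⅛)*328) - (88 - 654)/(125 - 654) = (¾ + 41) - (-566)/(-529) = 167/4 - (-1)*(-566)/529 = 167/4 - 1*566/529 = 167/4 - 566/529 = 86079/2116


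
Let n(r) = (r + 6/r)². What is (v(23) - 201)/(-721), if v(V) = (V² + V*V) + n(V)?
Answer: -105654/54487 ≈ -1.9391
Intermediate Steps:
v(V) = 2*V² + (6 + V²)²/V² (v(V) = (V² + V*V) + (6 + V²)²/V² = (V² + V²) + (6 + V²)²/V² = 2*V² + (6 + V²)²/V²)
(v(23) - 201)/(-721) = (((6 + 23²)² + 2*23⁴)/23² - 201)/(-721) = (((6 + 529)² + 2*279841)/529 - 201)*(-1/721) = ((535² + 559682)/529 - 201)*(-1/721) = ((286225 + 559682)/529 - 201)*(-1/721) = ((1/529)*845907 - 201)*(-1/721) = (845907/529 - 201)*(-1/721) = (739578/529)*(-1/721) = -105654/54487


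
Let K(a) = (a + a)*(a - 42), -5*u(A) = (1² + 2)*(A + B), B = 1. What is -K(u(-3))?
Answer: 2448/25 ≈ 97.920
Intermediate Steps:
u(A) = -⅗ - 3*A/5 (u(A) = -(1² + 2)*(A + 1)/5 = -(1 + 2)*(1 + A)/5 = -3*(1 + A)/5 = -(3 + 3*A)/5 = -⅗ - 3*A/5)
K(a) = 2*a*(-42 + a) (K(a) = (2*a)*(-42 + a) = 2*a*(-42 + a))
-K(u(-3)) = -2*(-⅗ - ⅗*(-3))*(-42 + (-⅗ - ⅗*(-3))) = -2*(-⅗ + 9/5)*(-42 + (-⅗ + 9/5)) = -2*6*(-42 + 6/5)/5 = -2*6*(-204)/(5*5) = -1*(-2448/25) = 2448/25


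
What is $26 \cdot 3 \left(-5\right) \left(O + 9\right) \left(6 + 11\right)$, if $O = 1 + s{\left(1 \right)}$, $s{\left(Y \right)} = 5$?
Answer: $-99450$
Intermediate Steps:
$O = 6$ ($O = 1 + 5 = 6$)
$26 \cdot 3 \left(-5\right) \left(O + 9\right) \left(6 + 11\right) = 26 \cdot 3 \left(-5\right) \left(6 + 9\right) \left(6 + 11\right) = 26 \left(-15\right) 15 \cdot 17 = \left(-390\right) 255 = -99450$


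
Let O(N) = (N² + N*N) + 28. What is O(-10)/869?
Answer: 228/869 ≈ 0.26237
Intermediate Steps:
O(N) = 28 + 2*N² (O(N) = (N² + N²) + 28 = 2*N² + 28 = 28 + 2*N²)
O(-10)/869 = (28 + 2*(-10)²)/869 = (28 + 2*100)*(1/869) = (28 + 200)*(1/869) = 228*(1/869) = 228/869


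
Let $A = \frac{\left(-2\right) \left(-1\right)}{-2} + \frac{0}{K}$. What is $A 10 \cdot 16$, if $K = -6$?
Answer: $-160$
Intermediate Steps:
$A = -1$ ($A = \frac{\left(-2\right) \left(-1\right)}{-2} + \frac{0}{-6} = 2 \left(- \frac{1}{2}\right) + 0 \left(- \frac{1}{6}\right) = -1 + 0 = -1$)
$A 10 \cdot 16 = \left(-1\right) 10 \cdot 16 = \left(-10\right) 16 = -160$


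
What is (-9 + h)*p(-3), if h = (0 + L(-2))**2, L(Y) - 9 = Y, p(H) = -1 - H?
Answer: 80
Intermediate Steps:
L(Y) = 9 + Y
h = 49 (h = (0 + (9 - 2))**2 = (0 + 7)**2 = 7**2 = 49)
(-9 + h)*p(-3) = (-9 + 49)*(-1 - 1*(-3)) = 40*(-1 + 3) = 40*2 = 80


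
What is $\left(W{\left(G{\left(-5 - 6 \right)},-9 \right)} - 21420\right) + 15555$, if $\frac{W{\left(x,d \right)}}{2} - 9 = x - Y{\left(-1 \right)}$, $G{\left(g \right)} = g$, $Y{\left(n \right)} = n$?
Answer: $-5867$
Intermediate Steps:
$W{\left(x,d \right)} = 20 + 2 x$ ($W{\left(x,d \right)} = 18 + 2 \left(x - -1\right) = 18 + 2 \left(x + 1\right) = 18 + 2 \left(1 + x\right) = 18 + \left(2 + 2 x\right) = 20 + 2 x$)
$\left(W{\left(G{\left(-5 - 6 \right)},-9 \right)} - 21420\right) + 15555 = \left(\left(20 + 2 \left(-5 - 6\right)\right) - 21420\right) + 15555 = \left(\left(20 + 2 \left(-11\right)\right) - 21420\right) + 15555 = \left(\left(20 - 22\right) - 21420\right) + 15555 = \left(-2 - 21420\right) + 15555 = -21422 + 15555 = -5867$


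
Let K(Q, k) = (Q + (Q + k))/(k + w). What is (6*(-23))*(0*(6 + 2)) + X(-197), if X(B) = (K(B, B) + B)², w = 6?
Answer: 1371665296/36481 ≈ 37599.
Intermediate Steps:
K(Q, k) = (k + 2*Q)/(6 + k) (K(Q, k) = (Q + (Q + k))/(k + 6) = (k + 2*Q)/(6 + k))
X(B) = (B + 3*B/(6 + B))² (X(B) = ((B + 2*B)/(6 + B) + B)² = ((3*B)/(6 + B) + B)² = (3*B/(6 + B) + B)² = (B + 3*B/(6 + B))²)
(6*(-23))*(0*(6 + 2)) + X(-197) = (6*(-23))*(0*(6 + 2)) + (-197)²*(9 - 197)²/(6 - 197)² = -0*8 + 38809*(-188)²/(-191)² = -138*0 + 38809*(1/36481)*35344 = 0 + 1371665296/36481 = 1371665296/36481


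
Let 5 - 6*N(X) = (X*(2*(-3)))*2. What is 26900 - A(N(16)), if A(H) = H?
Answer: 161203/6 ≈ 26867.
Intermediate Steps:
N(X) = ⅚ + 2*X (N(X) = ⅚ - X*(2*(-3))*2/6 = ⅚ - X*(-6)*2/6 = ⅚ - (-6*X)*2/6 = ⅚ - (-2)*X = ⅚ + 2*X)
26900 - A(N(16)) = 26900 - (⅚ + 2*16) = 26900 - (⅚ + 32) = 26900 - 1*197/6 = 26900 - 197/6 = 161203/6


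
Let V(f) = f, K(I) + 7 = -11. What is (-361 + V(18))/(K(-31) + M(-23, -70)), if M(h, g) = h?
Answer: 343/41 ≈ 8.3659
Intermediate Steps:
K(I) = -18 (K(I) = -7 - 11 = -18)
(-361 + V(18))/(K(-31) + M(-23, -70)) = (-361 + 18)/(-18 - 23) = -343/(-41) = -343*(-1/41) = 343/41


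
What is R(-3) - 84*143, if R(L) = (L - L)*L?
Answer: -12012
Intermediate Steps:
R(L) = 0 (R(L) = 0*L = 0)
R(-3) - 84*143 = 0 - 84*143 = 0 - 12012 = -12012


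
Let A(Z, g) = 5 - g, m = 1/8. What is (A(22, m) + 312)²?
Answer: 6426225/64 ≈ 1.0041e+5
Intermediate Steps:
m = ⅛ ≈ 0.12500
(A(22, m) + 312)² = ((5 - 1*⅛) + 312)² = ((5 - ⅛) + 312)² = (39/8 + 312)² = (2535/8)² = 6426225/64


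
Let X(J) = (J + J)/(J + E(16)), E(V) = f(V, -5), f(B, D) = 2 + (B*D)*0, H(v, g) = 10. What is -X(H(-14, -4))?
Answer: -5/3 ≈ -1.6667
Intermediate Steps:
f(B, D) = 2 (f(B, D) = 2 + 0 = 2)
E(V) = 2
X(J) = 2*J/(2 + J) (X(J) = (J + J)/(J + 2) = (2*J)/(2 + J) = 2*J/(2 + J))
-X(H(-14, -4)) = -2*10/(2 + 10) = -2*10/12 = -1*5/3 = -5/3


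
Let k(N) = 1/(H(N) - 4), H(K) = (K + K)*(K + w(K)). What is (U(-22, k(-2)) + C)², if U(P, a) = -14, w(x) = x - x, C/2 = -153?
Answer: 102400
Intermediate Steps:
C = -306 (C = 2*(-153) = -306)
w(x) = 0
H(K) = 2*K² (H(K) = (K + K)*(K + 0) = (2*K)*K = 2*K²)
k(N) = 1/(-4 + 2*N²) (k(N) = 1/(2*N² - 4) = 1/(-4 + 2*N²))
(U(-22, k(-2)) + C)² = (-14 - 306)² = (-320)² = 102400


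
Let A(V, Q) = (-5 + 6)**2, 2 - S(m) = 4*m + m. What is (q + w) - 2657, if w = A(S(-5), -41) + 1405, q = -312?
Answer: -1563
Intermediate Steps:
S(m) = 2 - 5*m (S(m) = 2 - (4*m + m) = 2 - 5*m)
A(V, Q) = 1 (A(V, Q) = 1**2 = 1)
w = 1406 (w = 1 + 1405 = 1406)
(q + w) - 2657 = (-312 + 1406) - 2657 = 1094 - 2657 = -1563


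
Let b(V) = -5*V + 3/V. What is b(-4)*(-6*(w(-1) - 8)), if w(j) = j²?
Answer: 1617/2 ≈ 808.50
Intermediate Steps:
b(-4)*(-6*(w(-1) - 8)) = (-5*(-4) + 3/(-4))*(-6*((-1)² - 8)) = (20 + 3*(-¼))*(-6*(1 - 8)) = (20 - ¾)*(-6*(-7)) = (77/4)*42 = 1617/2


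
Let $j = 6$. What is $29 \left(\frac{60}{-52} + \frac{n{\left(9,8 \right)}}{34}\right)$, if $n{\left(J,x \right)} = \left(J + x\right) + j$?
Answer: $- \frac{6119}{442} \approx -13.844$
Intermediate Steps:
$n{\left(J,x \right)} = 6 + J + x$ ($n{\left(J,x \right)} = \left(J + x\right) + 6 = 6 + J + x$)
$29 \left(\frac{60}{-52} + \frac{n{\left(9,8 \right)}}{34}\right) = 29 \left(\frac{60}{-52} + \frac{6 + 9 + 8}{34}\right) = 29 \left(60 \left(- \frac{1}{52}\right) + 23 \cdot \frac{1}{34}\right) = 29 \left(- \frac{15}{13} + \frac{23}{34}\right) = 29 \left(- \frac{211}{442}\right) = - \frac{6119}{442}$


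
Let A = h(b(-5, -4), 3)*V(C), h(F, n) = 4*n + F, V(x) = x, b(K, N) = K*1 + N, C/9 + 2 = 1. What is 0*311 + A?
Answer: -27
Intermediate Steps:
C = -9 (C = -18 + 9*1 = -18 + 9 = -9)
b(K, N) = K + N
h(F, n) = F + 4*n
A = -27 (A = ((-5 - 4) + 4*3)*(-9) = (-9 + 12)*(-9) = 3*(-9) = -27)
0*311 + A = 0*311 - 27 = 0 - 27 = -27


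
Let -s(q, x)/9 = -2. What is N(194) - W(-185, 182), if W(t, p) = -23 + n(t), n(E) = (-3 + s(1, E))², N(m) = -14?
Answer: -216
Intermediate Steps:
s(q, x) = 18 (s(q, x) = -9*(-2) = 18)
n(E) = 225 (n(E) = (-3 + 18)² = 15² = 225)
W(t, p) = 202 (W(t, p) = -23 + 225 = 202)
N(194) - W(-185, 182) = -14 - 1*202 = -14 - 202 = -216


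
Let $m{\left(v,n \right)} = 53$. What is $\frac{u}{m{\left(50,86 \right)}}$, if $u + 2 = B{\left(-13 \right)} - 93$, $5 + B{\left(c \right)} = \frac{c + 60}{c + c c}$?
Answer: $- \frac{15553}{8268} \approx -1.8811$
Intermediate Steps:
$B{\left(c \right)} = -5 + \frac{60 + c}{c + c^{2}}$ ($B{\left(c \right)} = -5 + \frac{c + 60}{c + c c} = -5 + \frac{60 + c}{c + c^{2}}$)
$u = - \frac{15553}{156}$ ($u = -2 - \left(93 - \frac{60 - 5 \left(-13\right)^{2} - -52}{\left(-13\right) \left(1 - 13\right)}\right) = -2 - \left(93 + \frac{60 - 845 + 52}{13 \left(-12\right)}\right) = -2 - \left(93 - \frac{60 - 845 + 52}{156}\right) = -2 - \left(93 - - \frac{733}{156}\right) = -2 - \frac{15241}{156} = - \frac{15553}{156} \approx -99.699$)
$\frac{u}{m{\left(50,86 \right)}} = - \frac{15553}{156 \cdot 53} = \left(- \frac{15553}{156}\right) \frac{1}{53} = - \frac{15553}{8268}$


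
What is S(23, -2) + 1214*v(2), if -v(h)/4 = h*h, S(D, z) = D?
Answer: -19401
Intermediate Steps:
v(h) = -4*h**2 (v(h) = -4*h*h = -4*h**2)
S(23, -2) + 1214*v(2) = 23 + 1214*(-4*2**2) = 23 + 1214*(-4*4) = 23 + 1214*(-16) = 23 - 19424 = -19401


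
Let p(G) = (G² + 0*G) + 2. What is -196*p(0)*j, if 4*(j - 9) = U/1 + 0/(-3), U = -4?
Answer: -3136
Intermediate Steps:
p(G) = 2 + G² (p(G) = (G² + 0) + 2 = G² + 2 = 2 + G²)
j = 8 (j = 9 + (-4/1 + 0/(-3))/4 = 9 + (-4*1 + 0*(-⅓))/4 = 9 + (-4 + 0)/4 = 9 + (¼)*(-4) = 9 - 1 = 8)
-196*p(0)*j = -196*(2 + 0²)*8 = -196*(2 + 0)*8 = -392*8 = -196*16 = -3136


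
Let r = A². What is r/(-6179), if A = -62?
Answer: -3844/6179 ≈ -0.62211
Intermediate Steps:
r = 3844 (r = (-62)² = 3844)
r/(-6179) = 3844/(-6179) = 3844*(-1/6179) = -3844/6179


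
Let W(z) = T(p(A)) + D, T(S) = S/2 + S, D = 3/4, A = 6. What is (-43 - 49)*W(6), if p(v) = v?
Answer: -897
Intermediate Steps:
D = ¾ (D = 3*(¼) = ¾ ≈ 0.75000)
T(S) = 3*S/2 (T(S) = S/2 + S = 3*S/2)
W(z) = 39/4 (W(z) = (3/2)*6 + ¾ = 9 + ¾ = 39/4)
(-43 - 49)*W(6) = (-43 - 49)*(39/4) = -92*39/4 = -897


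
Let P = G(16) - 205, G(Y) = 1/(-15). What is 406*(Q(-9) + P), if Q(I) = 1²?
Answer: -1242766/15 ≈ -82851.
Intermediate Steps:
G(Y) = -1/15
P = -3076/15 (P = -1/15 - 205 = -3076/15 ≈ -205.07)
Q(I) = 1
406*(Q(-9) + P) = 406*(1 - 3076/15) = 406*(-3061/15) = -1242766/15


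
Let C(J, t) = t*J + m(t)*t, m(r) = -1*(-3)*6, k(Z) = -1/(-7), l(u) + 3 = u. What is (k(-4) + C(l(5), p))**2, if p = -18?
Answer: 6345361/49 ≈ 1.2950e+5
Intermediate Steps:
l(u) = -3 + u
k(Z) = 1/7 (k(Z) = -1*(-1/7) = 1/7)
m(r) = 18 (m(r) = 3*6 = 18)
C(J, t) = 18*t + J*t (C(J, t) = t*J + 18*t = J*t + 18*t = 18*t + J*t)
(k(-4) + C(l(5), p))**2 = (1/7 - 18*(18 + (-3 + 5)))**2 = (1/7 - 18*(18 + 2))**2 = (1/7 - 18*20)**2 = (1/7 - 360)**2 = (-2519/7)**2 = 6345361/49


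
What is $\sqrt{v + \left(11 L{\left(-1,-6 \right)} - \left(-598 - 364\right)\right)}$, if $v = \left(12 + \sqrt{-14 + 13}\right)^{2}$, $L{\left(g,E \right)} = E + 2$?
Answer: $\sqrt{1061 + 24 i} \approx 32.575 + 0.3684 i$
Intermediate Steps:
$L{\left(g,E \right)} = 2 + E$
$v = \left(12 + i\right)^{2}$ ($v = \left(12 + \sqrt{-1}\right)^{2} = \left(12 + i\right)^{2} \approx 143.0 + 24.0 i$)
$\sqrt{v + \left(11 L{\left(-1,-6 \right)} - \left(-598 - 364\right)\right)} = \sqrt{\left(12 + i\right)^{2} + \left(11 \left(2 - 6\right) - \left(-598 - 364\right)\right)} = \sqrt{\left(12 + i\right)^{2} + \left(11 \left(-4\right) - -962\right)} = \sqrt{\left(12 + i\right)^{2} + \left(-44 + 962\right)} = \sqrt{\left(12 + i\right)^{2} + 918} = \sqrt{918 + \left(12 + i\right)^{2}}$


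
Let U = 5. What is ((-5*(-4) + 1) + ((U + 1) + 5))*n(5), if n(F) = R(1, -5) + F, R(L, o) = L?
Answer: 192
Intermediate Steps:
n(F) = 1 + F
((-5*(-4) + 1) + ((U + 1) + 5))*n(5) = ((-5*(-4) + 1) + ((5 + 1) + 5))*(1 + 5) = ((20 + 1) + (6 + 5))*6 = (21 + 11)*6 = 32*6 = 192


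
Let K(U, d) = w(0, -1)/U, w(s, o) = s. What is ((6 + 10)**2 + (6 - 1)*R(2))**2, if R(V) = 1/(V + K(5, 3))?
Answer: 267289/4 ≈ 66822.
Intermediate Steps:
K(U, d) = 0 (K(U, d) = 0/U = 0)
R(V) = 1/V (R(V) = 1/(V + 0) = 1/V)
((6 + 10)**2 + (6 - 1)*R(2))**2 = ((6 + 10)**2 + (6 - 1)/2)**2 = (16**2 + 5*(1/2))**2 = (256 + 5/2)**2 = (517/2)**2 = 267289/4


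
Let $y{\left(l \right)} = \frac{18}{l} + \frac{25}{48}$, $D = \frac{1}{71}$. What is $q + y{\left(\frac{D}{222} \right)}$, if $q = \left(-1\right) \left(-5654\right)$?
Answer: $\frac{13889785}{48} \approx 2.8937 \cdot 10^{5}$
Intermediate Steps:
$D = \frac{1}{71} \approx 0.014085$
$q = 5654$
$y{\left(l \right)} = \frac{25}{48} + \frac{18}{l}$ ($y{\left(l \right)} = \frac{18}{l} + 25 \cdot \frac{1}{48} = \frac{18}{l} + \frac{25}{48} = \frac{25}{48} + \frac{18}{l}$)
$q + y{\left(\frac{D}{222} \right)} = 5654 + \left(\frac{25}{48} + \frac{18}{\frac{1}{71} \cdot \frac{1}{222}}\right) = 5654 + \left(\frac{25}{48} + 18 \frac{1}{\frac{1}{15762}}\right) = 5654 + \left(\frac{25}{48} + 18 \cdot 15762\right) = 5654 + \left(\frac{25}{48} + 283716\right) = 5654 + \frac{13618393}{48} = \frac{13889785}{48}$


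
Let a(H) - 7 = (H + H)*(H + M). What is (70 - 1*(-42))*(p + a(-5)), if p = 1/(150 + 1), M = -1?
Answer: 1133216/151 ≈ 7504.7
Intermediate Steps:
p = 1/151 ≈ 0.0066225
a(H) = 7 + 2*H*(-1 + H) (a(H) = 7 + (H + H)*(H - 1) = 7 + (2*H)*(-1 + H) = 7 + 2*H*(-1 + H))
(70 - 1*(-42))*(p + a(-5)) = (70 - 1*(-42))*(1/151 + (7 - 2*(-5) + 2*(-5)²)) = (70 + 42)*(1/151 + (7 + 10 + 2*25)) = 112*(1/151 + (7 + 10 + 50)) = 112*(1/151 + 67) = 112*(10118/151) = 1133216/151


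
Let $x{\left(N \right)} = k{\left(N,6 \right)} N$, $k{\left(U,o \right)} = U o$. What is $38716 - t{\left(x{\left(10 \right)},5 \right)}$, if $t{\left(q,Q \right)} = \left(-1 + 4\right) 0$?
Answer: $38716$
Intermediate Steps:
$x{\left(N \right)} = 6 N^{2}$ ($x{\left(N \right)} = N 6 N = 6 N N = 6 N^{2}$)
$t{\left(q,Q \right)} = 0$ ($t{\left(q,Q \right)} = 3 \cdot 0 = 0$)
$38716 - t{\left(x{\left(10 \right)},5 \right)} = 38716 - 0 = 38716 + 0 = 38716$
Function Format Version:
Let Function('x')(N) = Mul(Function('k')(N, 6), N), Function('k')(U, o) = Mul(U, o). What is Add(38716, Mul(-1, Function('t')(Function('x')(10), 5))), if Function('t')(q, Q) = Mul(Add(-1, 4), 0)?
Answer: 38716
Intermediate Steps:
Function('x')(N) = Mul(6, Pow(N, 2)) (Function('x')(N) = Mul(Mul(N, 6), N) = Mul(Mul(6, N), N) = Mul(6, Pow(N, 2)))
Function('t')(q, Q) = 0 (Function('t')(q, Q) = Mul(3, 0) = 0)
Add(38716, Mul(-1, Function('t')(Function('x')(10), 5))) = Add(38716, Mul(-1, 0)) = Add(38716, 0) = 38716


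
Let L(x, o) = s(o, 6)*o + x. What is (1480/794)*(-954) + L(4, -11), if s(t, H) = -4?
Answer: -686904/397 ≈ -1730.2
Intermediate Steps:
L(x, o) = x - 4*o (L(x, o) = -4*o + x = x - 4*o)
(1480/794)*(-954) + L(4, -11) = (1480/794)*(-954) + (4 - 4*(-11)) = (1480*(1/794))*(-954) + (4 + 44) = (740/397)*(-954) + 48 = -705960/397 + 48 = -686904/397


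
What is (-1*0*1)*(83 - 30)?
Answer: 0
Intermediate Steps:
(-1*0*1)*(83 - 30) = (0*1)*53 = 0*53 = 0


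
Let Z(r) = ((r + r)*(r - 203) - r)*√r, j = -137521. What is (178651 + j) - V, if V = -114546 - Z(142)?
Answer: 155676 - 17466*√142 ≈ -52455.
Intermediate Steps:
Z(r) = √r*(-r + 2*r*(-203 + r)) (Z(r) = ((2*r)*(-203 + r) - r)*√r = (2*r*(-203 + r) - r)*√r = (-r + 2*r*(-203 + r))*√r = √r*(-r + 2*r*(-203 + r)))
V = -114546 + 17466*√142 (V = -114546 - 142^(3/2)*(-407 + 2*142) = -114546 - 142*√142*(-407 + 284) = -114546 - 142*√142*(-123) = -114546 - (-17466)*√142 = -114546 + 17466*√142 ≈ 93585.)
(178651 + j) - V = (178651 - 137521) - (-114546 + 17466*√142) = 41130 + (114546 - 17466*√142) = 155676 - 17466*√142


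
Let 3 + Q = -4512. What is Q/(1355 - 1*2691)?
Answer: 4515/1336 ≈ 3.3795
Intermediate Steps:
Q = -4515 (Q = -3 - 4512 = -4515)
Q/(1355 - 1*2691) = -4515/(1355 - 1*2691) = -4515/(1355 - 2691) = -4515/(-1336) = -4515*(-1/1336) = 4515/1336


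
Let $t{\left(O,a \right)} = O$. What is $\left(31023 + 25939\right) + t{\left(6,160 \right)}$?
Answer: $56968$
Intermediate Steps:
$\left(31023 + 25939\right) + t{\left(6,160 \right)} = \left(31023 + 25939\right) + 6 = 56962 + 6 = 56968$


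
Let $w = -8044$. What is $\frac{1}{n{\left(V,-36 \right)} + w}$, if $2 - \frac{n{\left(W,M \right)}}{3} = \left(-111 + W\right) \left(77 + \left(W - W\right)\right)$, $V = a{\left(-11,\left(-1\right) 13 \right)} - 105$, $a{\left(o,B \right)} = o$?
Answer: $\frac{1}{44399} \approx 2.2523 \cdot 10^{-5}$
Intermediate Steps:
$V = -116$ ($V = -11 - 105 = -116$)
$n{\left(W,M \right)} = 25647 - 231 W$ ($n{\left(W,M \right)} = 6 - 3 \left(-111 + W\right) \left(77 + \left(W - W\right)\right) = 6 - 3 \left(-111 + W\right) \left(77 + 0\right) = 6 - 3 \left(-111 + W\right) 77 = 6 - 3 \left(-8547 + 77 W\right) = 6 - \left(-25641 + 231 W\right) = 25647 - 231 W$)
$\frac{1}{n{\left(V,-36 \right)} + w} = \frac{1}{\left(25647 - -26796\right) - 8044} = \frac{1}{\left(25647 + 26796\right) - 8044} = \frac{1}{52443 - 8044} = \frac{1}{44399}$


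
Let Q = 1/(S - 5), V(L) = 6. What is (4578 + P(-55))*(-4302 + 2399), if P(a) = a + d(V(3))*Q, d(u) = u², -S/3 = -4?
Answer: -60319391/7 ≈ -8.6171e+6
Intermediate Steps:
S = 12 (S = -3*(-4) = 12)
Q = ⅐ (Q = 1/(12 - 5) = 1/7 = ⅐ ≈ 0.14286)
P(a) = 36/7 + a (P(a) = a + 6²*(⅐) = a + 36*(⅐) = a + 36/7 = 36/7 + a)
(4578 + P(-55))*(-4302 + 2399) = (4578 + (36/7 - 55))*(-4302 + 2399) = (4578 - 349/7)*(-1903) = (31697/7)*(-1903) = -60319391/7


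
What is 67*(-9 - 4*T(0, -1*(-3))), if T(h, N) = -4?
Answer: 469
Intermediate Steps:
67*(-9 - 4*T(0, -1*(-3))) = 67*(-9 - 4*(-4)) = 67*(-9 + 16) = 67*7 = 469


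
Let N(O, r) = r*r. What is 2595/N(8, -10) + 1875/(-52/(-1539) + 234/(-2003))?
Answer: -11546528907/511940 ≈ -22554.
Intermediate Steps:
N(O, r) = r²
2595/N(8, -10) + 1875/(-52/(-1539) + 234/(-2003)) = 2595/((-10)²) + 1875/(-52/(-1539) + 234/(-2003)) = 2595/100 + 1875/(-52*(-1/1539) + 234*(-1/2003)) = 2595*(1/100) + 1875/(52/1539 - 234/2003) = 519/20 + 1875/(-255970/3082617) = 519/20 + 1875*(-3082617/255970) = 519/20 - 1155981375/51194 = -11546528907/511940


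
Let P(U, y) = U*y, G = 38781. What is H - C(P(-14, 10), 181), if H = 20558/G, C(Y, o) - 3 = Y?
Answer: 5333555/38781 ≈ 137.53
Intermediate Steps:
C(Y, o) = 3 + Y
H = 20558/38781 ≈ 0.53010
H - C(P(-14, 10), 181) = 20558/38781 - (3 - 14*10) = 20558/38781 - (3 - 140) = 20558/38781 - 1*(-137) = 20558/38781 + 137 = 5333555/38781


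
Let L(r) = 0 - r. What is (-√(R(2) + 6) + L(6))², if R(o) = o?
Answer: 44 + 24*√2 ≈ 77.941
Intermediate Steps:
L(r) = -r
(-√(R(2) + 6) + L(6))² = (-√(2 + 6) - 1*6)² = (-√8 - 6)² = (-2*√2 - 6)² = (-6 - 2*√2)²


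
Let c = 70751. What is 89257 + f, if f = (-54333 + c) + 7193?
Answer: 112868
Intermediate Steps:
f = 23611 (f = (-54333 + 70751) + 7193 = 16418 + 7193 = 23611)
89257 + f = 89257 + 23611 = 112868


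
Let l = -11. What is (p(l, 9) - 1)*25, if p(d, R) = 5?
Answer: 100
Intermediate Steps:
(p(l, 9) - 1)*25 = (5 - 1)*25 = 4*25 = 100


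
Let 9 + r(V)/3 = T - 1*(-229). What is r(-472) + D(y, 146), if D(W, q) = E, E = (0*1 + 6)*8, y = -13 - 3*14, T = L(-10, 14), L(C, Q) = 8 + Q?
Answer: 774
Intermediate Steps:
T = 22 (T = 8 + 14 = 22)
y = -55 (y = -13 - 42 = -55)
r(V) = 726 (r(V) = -27 + 3*(22 - 1*(-229)) = -27 + 3*(22 + 229) = -27 + 3*251 = -27 + 753 = 726)
E = 48 (E = (0 + 6)*8 = 6*8 = 48)
D(W, q) = 48
r(-472) + D(y, 146) = 726 + 48 = 774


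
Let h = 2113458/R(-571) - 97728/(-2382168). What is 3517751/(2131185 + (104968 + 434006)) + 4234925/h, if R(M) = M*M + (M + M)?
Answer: 364664301267677135875159/563666531448600006 ≈ 6.4695e+5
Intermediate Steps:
R(M) = M² + 2*M
h = 211098489434/32248500043 (h = 2113458/((-571*(2 - 571))) - 97728/(-2382168) = 2113458/((-571*(-569))) - 97728*(-1/2382168) = 2113458/324899 + 4072/99257 = 211098489434/32248500043 ≈ 6.5460)
3517751/(2131185 + (104968 + 434006)) + 4234925/h = 3517751/(2131185 + (104968 + 434006)) + 4234925/(211098489434/32248500043) = 3517751/(2131185 + 538974) + 4234925*(32248500043/211098489434) = 3517751/2670159 + 136569979044601775/211098489434 = 364664301267677135875159/563666531448600006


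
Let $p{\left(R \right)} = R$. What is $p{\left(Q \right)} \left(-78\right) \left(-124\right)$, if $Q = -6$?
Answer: $-58032$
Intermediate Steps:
$p{\left(Q \right)} \left(-78\right) \left(-124\right) = \left(-6\right) \left(-78\right) \left(-124\right) = 468 \left(-124\right) = -58032$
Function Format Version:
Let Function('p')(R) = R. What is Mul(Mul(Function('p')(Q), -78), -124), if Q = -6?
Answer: -58032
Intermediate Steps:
Mul(Mul(Function('p')(Q), -78), -124) = Mul(Mul(-6, -78), -124) = Mul(468, -124) = -58032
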